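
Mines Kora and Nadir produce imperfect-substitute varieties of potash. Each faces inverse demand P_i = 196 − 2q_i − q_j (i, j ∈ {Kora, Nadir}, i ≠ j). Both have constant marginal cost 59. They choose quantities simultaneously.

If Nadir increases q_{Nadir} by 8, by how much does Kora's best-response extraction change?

-2

Mine Kora's profit: π = q_{Kora}(196 − 2q_{Kora} − q_{Nadir}) − 59q_{Kora}.
∂π/∂q_{Kora} = 137 − 4q_{Kora} − q_{Nadir} = 0 ⇒ q_{Kora} = 34.25 − 0.25q_{Nadir}.
The reaction-function slope is −0.25, so an 8-unit rise in q_{Nadir} moves q_{Kora} by −0.25 × 8 = −2. Kora's best response falls — the actions are strategic substitutes.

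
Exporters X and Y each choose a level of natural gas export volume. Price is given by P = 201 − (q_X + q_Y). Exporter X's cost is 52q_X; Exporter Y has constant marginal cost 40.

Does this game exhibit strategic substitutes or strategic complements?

Exporter X's profit: π = q_X(201 − (q_X + q_Y)) − 52q_X.
∂π/∂q_X = 149 − 2q_X − q_Y = 0, so q_X = 74.5 − 0.5q_Y.
The best-response slope dq_X/dq_Y = −0.5 < 0: the reaction function is downward-sloping, so the choices are strategic substitutes.

strategic substitutes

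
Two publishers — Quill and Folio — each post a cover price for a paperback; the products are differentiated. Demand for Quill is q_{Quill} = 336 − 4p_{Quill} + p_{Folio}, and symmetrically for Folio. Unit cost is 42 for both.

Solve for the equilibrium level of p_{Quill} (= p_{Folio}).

72

Quill's profit: π = (p_{Quill} − 42)(336 − 4p_{Quill} + p_{Folio}).
∂π/∂p_{Quill} = 504 − 8p_{Quill} + p_{Folio} = 0 ⇒ p_{Quill} = 63 + 0.125p_{Folio}.
The game is symmetric, so in equilibrium p_{Folio} = p_{Quill}: the reaction function gives 0.875p_{Quill} = 63, hence p_{Quill} = 72.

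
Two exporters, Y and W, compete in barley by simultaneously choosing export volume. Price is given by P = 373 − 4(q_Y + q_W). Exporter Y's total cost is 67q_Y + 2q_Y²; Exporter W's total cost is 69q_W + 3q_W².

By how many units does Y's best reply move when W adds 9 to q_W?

-3

Exporter Y's profit: π = q_Y(373 − 4(q_Y + q_W)) − 67q_Y − 2q_Y².
∂π/∂q_Y = 306 − 12q_Y − 4q_W = 0, so q_Y = 25.5 − (1/3)q_W.
The reaction-function slope is −1/3, so a 9-unit rise in q_W moves q_Y by −1/3 × 9 = −3. Y's best response falls — the actions are strategic substitutes.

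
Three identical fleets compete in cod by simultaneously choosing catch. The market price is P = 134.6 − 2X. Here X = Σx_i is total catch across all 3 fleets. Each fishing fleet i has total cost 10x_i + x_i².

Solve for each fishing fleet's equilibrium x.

A representative fishing fleet's profit is π_i = x_i(134.6 − 2X) − 10x_i − x_i², with X = x_i + Σ_{j≠i} x_j.
First-order condition: 124.6 − 6x_i − 2Σ_{j≠i} x_j = 0.
With identical fishing fleets, set every x_j = x: then 124.6 − 6x − 4x = 0, i.e. x = 124.6/10 = 12.46.

12.46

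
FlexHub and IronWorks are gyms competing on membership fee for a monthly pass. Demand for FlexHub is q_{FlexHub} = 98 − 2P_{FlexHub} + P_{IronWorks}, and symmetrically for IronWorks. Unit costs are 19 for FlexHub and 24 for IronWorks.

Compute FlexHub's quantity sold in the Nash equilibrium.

FlexHub's profit: π = (P_{FlexHub} − 19)(98 − 2P_{FlexHub} + P_{IronWorks}).
∂π/∂P_{FlexHub} = 136 − 4P_{FlexHub} + P_{IronWorks} = 0 ⇒ P_{FlexHub} = 34 + 0.25P_{IronWorks}.
Similarly P_{IronWorks} = 36.5 + 0.25P_{FlexHub}.
Substituting the second reaction function into the first: P_{FlexHub} = 34 + 0.25(36.5 + 0.25P_{FlexHub}), which gives 0.9375P_{FlexHub} = 43.125 ⇒ P_{FlexHub} = 46.
Then P_{IronWorks} = 36.5 + 0.25·46 = 48.
q_{FlexHub} = 98 − 2·46 + 48 = 54.

54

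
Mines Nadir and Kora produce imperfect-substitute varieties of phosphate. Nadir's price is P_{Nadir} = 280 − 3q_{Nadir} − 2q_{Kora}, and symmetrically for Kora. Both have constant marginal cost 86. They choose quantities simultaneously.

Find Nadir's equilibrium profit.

Mine Nadir's profit: π = q_{Nadir}(280 − 3q_{Nadir} − 2q_{Kora}) − 86q_{Nadir}.
∂π/∂q_{Nadir} = 194 − 6q_{Nadir} − 2q_{Kora} = 0 ⇒ q_{Nadir} = 97/3 − (1/3)q_{Kora}.
The game is symmetric, so in equilibrium q_{Kora} = q_{Nadir}: the reaction function gives (4/3)q_{Nadir} = 97/3, hence q_{Nadir} = 24.25.
P_{Nadir} = 280 − 3·24.25 − 2·24.25 = 158.75.
Profit = (158.75 − 86)·24.25 = 1764.1875.

1764.1875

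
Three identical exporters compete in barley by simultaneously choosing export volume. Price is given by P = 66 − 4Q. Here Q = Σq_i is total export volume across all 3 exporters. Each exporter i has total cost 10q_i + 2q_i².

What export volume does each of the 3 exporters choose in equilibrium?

2.8

A representative exporter's profit is π_i = q_i(66 − 4Q) − 10q_i − 2q_i², with Q = q_i + Σ_{j≠i} q_j.
First-order condition: 56 − 12q_i − 4Σ_{j≠i} q_j = 0.
Imposing symmetry (q_j = q for all j) turns Σ_{j≠i} q_j into 2q, so 56 = 20q and q = 2.8.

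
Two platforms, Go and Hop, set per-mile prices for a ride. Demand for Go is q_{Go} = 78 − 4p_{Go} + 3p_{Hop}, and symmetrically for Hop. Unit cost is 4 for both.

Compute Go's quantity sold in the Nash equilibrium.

59.2

Go's profit: π = (p_{Go} − 4)(78 − 4p_{Go} + 3p_{Hop}).
∂π/∂p_{Go} = 94 − 8p_{Go} + 3p_{Hop} = 0 ⇒ p_{Go} = 11.75 + 0.375p_{Hop}.
By symmetry p_{Hop} = p_{Go}; substituting into the reaction function, 0.625p_{Go} = 11.75 and p_{Go} = 18.8.
q_{Go} = 78 − 4·18.8 + 3·18.8 = 59.2.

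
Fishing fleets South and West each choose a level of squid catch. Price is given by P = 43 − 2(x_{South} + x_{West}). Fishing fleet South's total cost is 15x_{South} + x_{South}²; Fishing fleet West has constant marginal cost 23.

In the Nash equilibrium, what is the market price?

Fishing fleet South's profit: π = x_{South}(43 − 2(x_{South} + x_{West})) − 15x_{South} − x_{South}².
∂π/∂x_{South} = 28 − 6x_{South} − 2x_{West} = 0, so x_{South} = 14/3 − (1/3)x_{West}.
For West: ∂π/∂x_{West} = 20 − 4x_{West} − 2x_{South} = 0 ⇒ x_{West} = 5 − 0.5x_{South}.
Plugging x_{West} into South's best response: x_{South} = 14/3 − (1/3)(5 − 0.5x_{South}) ⇒ (5/6)x_{South} = 3, so x_{South} = 3.6.
Then x_{West} = 5 − 0.5·3.6 = 3.2.
Equilibrium price: P = 43 − 2·6.8 = 29.4.

29.4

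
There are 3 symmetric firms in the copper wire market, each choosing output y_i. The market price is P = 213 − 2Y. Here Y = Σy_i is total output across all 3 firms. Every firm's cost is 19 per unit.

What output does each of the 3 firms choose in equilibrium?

A representative firm's profit is π_i = y_i(213 − 2Y) − 19y_i, with Y = y_i + Σ_{j≠i} y_j.
First-order condition: 194 − 4y_i − 2Σ_{j≠i} y_j = 0.
Imposing symmetry (y_j = y for all j) turns Σ_{j≠i} y_j into 2y, so 194 = 8y and y = 24.25.

24.25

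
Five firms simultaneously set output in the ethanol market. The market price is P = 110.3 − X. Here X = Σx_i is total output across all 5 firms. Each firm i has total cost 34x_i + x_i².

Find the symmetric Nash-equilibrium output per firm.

9.5375

A representative firm's profit is π_i = x_i(110.3 − X) − 34x_i − x_i², with X = x_i + Σ_{j≠i} x_j.
First-order condition: 76.3 − 4x_i − Σ_{j≠i} x_j = 0.
Imposing symmetry (x_j = x for all j) turns Σ_{j≠i} x_j into 4x, so 76.3 = 8x and x = 9.5375.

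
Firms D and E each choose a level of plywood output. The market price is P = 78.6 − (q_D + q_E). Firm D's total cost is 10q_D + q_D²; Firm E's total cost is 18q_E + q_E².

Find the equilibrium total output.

25.84

Firm D's profit: π = q_D(78.6 − (q_D + q_E)) − 10q_D − q_D².
∂π/∂q_D = 68.6 − 4q_D − q_E = 0, so q_D = 17.15 − 0.25q_E.
By the same steps for E: q_E = 15.15 − 0.25q_D.
Substituting the second reaction function into the first: q_D = 17.15 − 0.25(15.15 − 0.25q_D), which gives 0.9375q_D = 13.3625 ⇒ q_D = 1069/75.
Then q_E = 15.15 − 0.25·(1069/75) = 869/75.
Total output: 1069/75 + 869/75 = 25.84.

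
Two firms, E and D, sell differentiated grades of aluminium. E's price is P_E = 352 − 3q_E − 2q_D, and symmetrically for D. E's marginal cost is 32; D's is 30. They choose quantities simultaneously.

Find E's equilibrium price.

151.625

Firm E's profit: π = q_E(352 − 3q_E − 2q_D) − 32q_E.
∂π/∂q_E = 320 − 6q_E − 2q_D = 0 ⇒ q_E = 160/3 − (1/3)q_D.
Similarly q_D = 161/3 − (1/3)q_E.
Plugging q_D into E's best response: q_E = 160/3 − (1/3)(161/3 − (1/3)q_E) ⇒ (8/9)q_E = 319/9, so q_E = 39.875.
Then q_D = 161/3 − (1/3)·39.875 = 40.375.
P_E = 352 − 3·39.875 − 2·40.375 = 151.625.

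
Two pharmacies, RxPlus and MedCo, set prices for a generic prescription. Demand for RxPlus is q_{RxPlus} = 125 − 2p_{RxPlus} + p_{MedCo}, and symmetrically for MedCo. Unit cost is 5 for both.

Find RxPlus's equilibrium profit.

3200

RxPlus's profit: π = (p_{RxPlus} − 5)(125 − 2p_{RxPlus} + p_{MedCo}).
∂π/∂p_{RxPlus} = 135 − 4p_{RxPlus} + p_{MedCo} = 0 ⇒ p_{RxPlus} = 33.75 + 0.25p_{MedCo}.
By symmetry p_{MedCo} = p_{RxPlus}; substituting into the reaction function, 0.75p_{RxPlus} = 33.75 and p_{RxPlus} = 45.
q_{RxPlus} = 125 − 2·45 + 45 = 80.
Profit = (45 − 5)·80 = 3200.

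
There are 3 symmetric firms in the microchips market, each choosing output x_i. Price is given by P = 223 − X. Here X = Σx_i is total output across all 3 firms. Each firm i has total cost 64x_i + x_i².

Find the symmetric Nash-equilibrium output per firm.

26.5

A representative firm's profit is π_i = x_i(223 − X) − 64x_i − x_i², with X = x_i + Σ_{j≠i} x_j.
First-order condition: 159 − 4x_i − Σ_{j≠i} x_j = 0.
Imposing symmetry (x_j = x for all j) turns Σ_{j≠i} x_j into 2x, so 159 = 6x and x = 26.5.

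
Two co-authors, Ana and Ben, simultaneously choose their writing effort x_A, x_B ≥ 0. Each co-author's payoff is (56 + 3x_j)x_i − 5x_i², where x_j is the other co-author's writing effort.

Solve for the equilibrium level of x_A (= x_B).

8

Ana's payoff is (56 + 3x_B)x_A − 5x_A².
∂π/∂x_A = 56 + 3x_B − 10x_A = 0, so x_A = 5.6 + 0.3x_B.
Setting x_A = x_B in the reaction function: x_A = 5.6 + 0.3x_A, so x_A = 5.6 / 0.7 = 8.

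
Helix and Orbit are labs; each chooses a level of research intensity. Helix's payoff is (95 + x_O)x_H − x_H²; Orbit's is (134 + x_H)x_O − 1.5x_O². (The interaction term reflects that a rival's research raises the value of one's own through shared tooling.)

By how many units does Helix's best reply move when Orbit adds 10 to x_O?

5

Expanding Helix's payoff: 95x_H + x_Ox_H − x_H².
∂π/∂x_H = 95 + x_O − 2x_H = 0, so x_H = 47.5 + 0.5x_O.
The reaction-function slope is 0.5, so a 10-unit rise in x_O moves x_H by 0.5 × 10 = 5. Helix's best response rises — the actions are strategic complements.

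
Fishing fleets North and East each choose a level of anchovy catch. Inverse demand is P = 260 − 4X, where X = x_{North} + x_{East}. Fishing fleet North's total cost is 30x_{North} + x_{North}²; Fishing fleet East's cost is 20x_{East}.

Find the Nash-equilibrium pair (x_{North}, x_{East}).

13.75, 23.125

Fishing fleet North's profit: π = x_{North}(260 − 4(x_{North} + x_{East})) − 30x_{North} − x_{North}².
∂π/∂x_{North} = 230 − 10x_{North} − 4x_{East} = 0, so x_{North} = 23 − 0.4x_{East}.
For East: ∂π/∂x_{East} = 240 − 8x_{East} − 4x_{North} = 0 ⇒ x_{East} = 30 − 0.5x_{North}.
Substituting the second reaction function into the first: x_{North} = 23 − 0.4(30 − 0.5x_{North}), which gives 0.8x_{North} = 11 ⇒ x_{North} = 13.75.
Then x_{East} = 30 − 0.5·13.75 = 23.125.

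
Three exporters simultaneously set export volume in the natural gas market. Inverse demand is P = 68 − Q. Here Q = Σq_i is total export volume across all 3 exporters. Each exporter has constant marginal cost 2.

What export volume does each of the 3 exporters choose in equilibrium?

16.5

A representative exporter's profit is π_i = q_i(68 − Q) − 2q_i, with Q = q_i + Σ_{j≠i} q_j.
First-order condition: 66 − 2q_i − Σ_{j≠i} q_j = 0.
With identical exporters, set every q_j = q: then 66 − 2q − 2q = 0, i.e. q = 66/4 = 16.5.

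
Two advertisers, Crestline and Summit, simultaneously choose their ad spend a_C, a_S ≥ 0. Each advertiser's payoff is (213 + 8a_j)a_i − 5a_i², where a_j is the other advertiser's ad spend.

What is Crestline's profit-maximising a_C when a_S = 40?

53.3

Crestline's payoff is (213 + 8a_S)a_C − 5a_C².
∂π/∂a_C = 213 + 8a_S − 10a_C = 0, so a_C = 21.3 + 0.8a_S.
At a_S = 40: a_C = 21.3 + 0.8·40 = 53.3.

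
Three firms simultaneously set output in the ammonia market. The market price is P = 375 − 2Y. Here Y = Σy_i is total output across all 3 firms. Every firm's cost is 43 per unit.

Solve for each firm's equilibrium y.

41.5

A representative firm's profit is π_i = y_i(375 − 2Y) − 43y_i, with Y = y_i + Σ_{j≠i} y_j.
First-order condition: 332 − 4y_i − 2Σ_{j≠i} y_j = 0.
In a symmetric equilibrium every firm chooses the same y, so Σ_{j≠i} y_j = 2y. The condition becomes 332 − 8y = 0, giving y = 332/8 = 41.5.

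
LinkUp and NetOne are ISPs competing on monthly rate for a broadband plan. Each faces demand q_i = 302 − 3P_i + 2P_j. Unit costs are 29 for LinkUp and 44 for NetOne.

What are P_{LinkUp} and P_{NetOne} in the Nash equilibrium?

100.0625, 105.6875

LinkUp's profit: π = (P_{LinkUp} − 29)(302 − 3P_{LinkUp} + 2P_{NetOne}).
∂π/∂P_{LinkUp} = 389 − 6P_{LinkUp} + 2P_{NetOne} = 0 ⇒ P_{LinkUp} = 389/6 + (1/3)P_{NetOne}.
Similarly P_{NetOne} = 217/3 + (1/3)P_{LinkUp}.
Plugging P_{NetOne} into LinkUp's best response: P_{LinkUp} = 389/6 + (1/3)(217/3 + (1/3)P_{LinkUp}) ⇒ (8/9)P_{LinkUp} = 1601/18, so P_{LinkUp} = 100.0625.
Then P_{NetOne} = 217/3 + (1/3)·100.0625 = 105.6875.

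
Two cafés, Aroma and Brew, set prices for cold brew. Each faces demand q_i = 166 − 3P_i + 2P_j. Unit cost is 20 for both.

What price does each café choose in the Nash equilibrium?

Aroma's profit: π = (P_{Aroma} − 20)(166 − 3P_{Aroma} + 2P_{Brew}).
∂π/∂P_{Aroma} = 226 − 6P_{Aroma} + 2P_{Brew} = 0 ⇒ P_{Aroma} = 113/3 + (1/3)P_{Brew}.
Setting P_{Aroma} = P_{Brew} in the reaction function: P_{Aroma} = 113/3 + (1/3)P_{Aroma}, so P_{Aroma} = (113/3) / (2/3) = 56.5.

56.5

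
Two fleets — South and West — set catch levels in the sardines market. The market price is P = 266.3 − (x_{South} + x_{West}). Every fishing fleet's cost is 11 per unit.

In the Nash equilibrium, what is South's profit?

7242.01

Fishing fleet South's profit: π = x_{South}(266.3 − (x_{South} + x_{West})) − 11x_{South}.
∂π/∂x_{South} = 255.3 − 2x_{South} − x_{West} = 0, so x_{South} = 127.65 − 0.5x_{West}.
By symmetry x_{West} = x_{South}; substituting into the reaction function, 1.5x_{South} = 127.65 and x_{South} = 85.1.
Price P = 266.3 − 170.2 = 96.1.
South's profit: (96.1 − 11)·85.1 = 7242.01.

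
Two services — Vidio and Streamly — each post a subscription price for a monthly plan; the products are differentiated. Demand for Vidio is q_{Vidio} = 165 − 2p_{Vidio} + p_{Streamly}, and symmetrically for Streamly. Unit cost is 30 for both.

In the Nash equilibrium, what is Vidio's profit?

4050

Vidio's profit: π = (p_{Vidio} − 30)(165 − 2p_{Vidio} + p_{Streamly}).
∂π/∂p_{Vidio} = 225 − 4p_{Vidio} + p_{Streamly} = 0 ⇒ p_{Vidio} = 56.25 + 0.25p_{Streamly}.
By symmetry p_{Streamly} = p_{Vidio}; substituting into the reaction function, 0.75p_{Vidio} = 56.25 and p_{Vidio} = 75.
q_{Vidio} = 165 − 2·75 + 75 = 90.
Profit = (75 − 30)·90 = 4050.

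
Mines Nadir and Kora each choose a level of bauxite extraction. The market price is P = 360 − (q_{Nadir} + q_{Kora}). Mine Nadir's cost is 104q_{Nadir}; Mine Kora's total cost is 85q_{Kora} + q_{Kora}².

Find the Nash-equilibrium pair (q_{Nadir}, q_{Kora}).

107, 42

Mine Nadir's profit: π = q_{Nadir}(360 − (q_{Nadir} + q_{Kora})) − 104q_{Nadir}.
∂π/∂q_{Nadir} = 256 − 2q_{Nadir} − q_{Kora} = 0, so q_{Nadir} = 128 − 0.5q_{Kora}.
For Kora: ∂π/∂q_{Kora} = 275 − 4q_{Kora} − q_{Nadir} = 0 ⇒ q_{Kora} = 68.75 − 0.25q_{Nadir}.
Solving the two reaction functions simultaneously: (1 − (−0.5)(−0.25))q_{Nadir} = 128 − 0.5·68.75, so 0.875q_{Nadir} = 93.625 and q_{Nadir} = 107.
Then q_{Kora} = 68.75 − 0.25·107 = 42.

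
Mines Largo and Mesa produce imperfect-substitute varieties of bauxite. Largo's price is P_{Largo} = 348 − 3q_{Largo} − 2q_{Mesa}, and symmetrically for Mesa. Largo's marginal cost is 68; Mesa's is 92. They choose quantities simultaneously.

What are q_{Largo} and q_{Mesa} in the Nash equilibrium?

Mine Largo's profit: π = q_{Largo}(348 − 3q_{Largo} − 2q_{Mesa}) − 68q_{Largo}.
∂π/∂q_{Largo} = 280 − 6q_{Largo} − 2q_{Mesa} = 0 ⇒ q_{Largo} = 140/3 − (1/3)q_{Mesa}.
Similarly q_{Mesa} = 128/3 − (1/3)q_{Largo}.
Substituting the second reaction function into the first: q_{Largo} = 140/3 − (1/3)(128/3 − (1/3)q_{Largo}), which gives (8/9)q_{Largo} = 292/9 ⇒ q_{Largo} = 36.5.
Then q_{Mesa} = 128/3 − (1/3)·36.5 = 30.5.

36.5, 30.5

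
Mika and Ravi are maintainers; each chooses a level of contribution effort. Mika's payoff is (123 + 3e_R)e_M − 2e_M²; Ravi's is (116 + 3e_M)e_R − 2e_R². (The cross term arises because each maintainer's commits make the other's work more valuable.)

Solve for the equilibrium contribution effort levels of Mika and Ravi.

Expanding Mika's payoff: 123e_M + 3e_Re_M − 2e_M².
∂π/∂e_M = 123 + 3e_R − 4e_M = 0, so e_M = 30.75 + 0.75e_R.
Likewise for Ravi: e_R = 29 + 0.75e_M.
Solving the two reaction functions simultaneously: (1 − (0.75)(0.75))e_M = 30.75 + 0.75·29, so 0.4375e_M = 52.5 and e_M = 120.
Then e_R = 29 + 0.75·120 = 119.

120, 119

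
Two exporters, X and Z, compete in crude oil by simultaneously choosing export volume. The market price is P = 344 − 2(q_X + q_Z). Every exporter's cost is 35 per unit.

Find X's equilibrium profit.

5304.5

Exporter X's profit: π = q_X(344 − 2(q_X + q_Z)) − 35q_X.
∂π/∂q_X = 309 − 4q_X − 2q_Z = 0, so q_X = 77.25 − 0.5q_Z.
By symmetry q_Z = q_X; substituting into the reaction function, 1.5q_X = 77.25 and q_X = 51.5.
Price P = 344 − 2·103 = 138.
X's profit: (138 − 35)·51.5 = 5304.5.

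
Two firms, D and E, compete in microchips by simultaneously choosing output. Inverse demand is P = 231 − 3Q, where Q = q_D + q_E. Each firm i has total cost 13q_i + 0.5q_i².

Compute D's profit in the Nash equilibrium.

Firm D's profit: π = q_D(231 − 3(q_D + q_E)) − 13q_D − 0.5q_D².
∂π/∂q_D = 218 − 7q_D − 3q_E = 0, so q_D = 218/7 − (3/7)q_E.
Setting q_D = q_E in the reaction function: q_D = 218/7 − (3/7)q_D, so q_D = (218/7) / (10/7) = 21.8.
Price P = 231 − 3·43.6 = 100.2.
D's profit: (100.2 − 13)·21.8 − 0.5(21.8)² = 1663.34.

1663.34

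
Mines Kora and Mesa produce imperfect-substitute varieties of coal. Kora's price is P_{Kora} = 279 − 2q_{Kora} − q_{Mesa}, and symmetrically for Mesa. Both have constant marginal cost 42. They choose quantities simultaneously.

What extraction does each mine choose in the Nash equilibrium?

47.4

Mine Kora's profit: π = q_{Kora}(279 − 2q_{Kora} − q_{Mesa}) − 42q_{Kora}.
∂π/∂q_{Kora} = 237 − 4q_{Kora} − q_{Mesa} = 0 ⇒ q_{Kora} = 59.25 − 0.25q_{Mesa}.
The game is symmetric, so in equilibrium q_{Mesa} = q_{Kora}: the reaction function gives 1.25q_{Kora} = 59.25, hence q_{Kora} = 47.4.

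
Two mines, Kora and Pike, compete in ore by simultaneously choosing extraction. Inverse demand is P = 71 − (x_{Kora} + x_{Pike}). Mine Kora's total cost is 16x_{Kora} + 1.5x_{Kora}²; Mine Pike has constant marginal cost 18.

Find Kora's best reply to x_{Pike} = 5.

Mine Kora's profit: π = x_{Kora}(71 − (x_{Kora} + x_{Pike})) − 16x_{Kora} − 1.5x_{Kora}².
∂π/∂x_{Kora} = 55 − 5x_{Kora} − x_{Pike} = 0, so x_{Kora} = 11 − 0.2x_{Pike}.
At x_{Pike} = 5: x_{Kora} = 11 − 0.2·5 = 10.

10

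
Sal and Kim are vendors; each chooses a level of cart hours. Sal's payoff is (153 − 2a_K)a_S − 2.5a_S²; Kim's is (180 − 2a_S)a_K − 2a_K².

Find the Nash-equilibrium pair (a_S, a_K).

15.75, 37.125

Expanding Sal's payoff: 153a_S − 2a_Ka_S − 2.5a_S².
∂π/∂a_S = 153 − 2a_K − 5a_S = 0, so a_S = 30.6 − 0.4a_K.
Likewise for Kim: a_K = 45 − 0.5a_S.
Solving the two reaction functions simultaneously: (1 − (−0.4)(−0.5))a_S = 30.6 − 0.4·45, so 0.8a_S = 12.6 and a_S = 15.75.
Then a_K = 45 − 0.5·15.75 = 37.125.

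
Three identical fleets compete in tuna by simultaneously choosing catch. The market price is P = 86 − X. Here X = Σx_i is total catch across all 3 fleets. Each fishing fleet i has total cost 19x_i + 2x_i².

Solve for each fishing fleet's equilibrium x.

A representative fishing fleet's profit is π_i = x_i(86 − X) − 19x_i − 2x_i², with X = x_i + Σ_{j≠i} x_j.
First-order condition: 67 − 6x_i − Σ_{j≠i} x_j = 0.
With identical fishing fleets, set every x_j = x: then 67 − 6x − 2x = 0, i.e. x = 67/8 = 8.375.

8.375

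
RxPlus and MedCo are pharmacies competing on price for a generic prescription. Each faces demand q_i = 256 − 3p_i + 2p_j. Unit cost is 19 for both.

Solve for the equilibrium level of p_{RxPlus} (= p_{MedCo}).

78.25

RxPlus's profit: π = (p_{RxPlus} − 19)(256 − 3p_{RxPlus} + 2p_{MedCo}).
∂π/∂p_{RxPlus} = 313 − 6p_{RxPlus} + 2p_{MedCo} = 0 ⇒ p_{RxPlus} = 313/6 + (1/3)p_{MedCo}.
The game is symmetric, so in equilibrium p_{MedCo} = p_{RxPlus}: the reaction function gives (2/3)p_{RxPlus} = 313/6, hence p_{RxPlus} = 78.25.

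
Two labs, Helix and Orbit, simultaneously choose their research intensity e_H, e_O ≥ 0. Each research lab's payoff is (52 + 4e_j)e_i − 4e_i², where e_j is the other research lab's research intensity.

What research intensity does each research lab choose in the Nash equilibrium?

Helix's payoff is (52 + 4e_O)e_H − 4e_H².
∂π/∂e_H = 52 + 4e_O − 8e_H = 0, so e_H = 6.5 + 0.5e_O.
The game is symmetric, so in equilibrium e_O = e_H: the reaction function gives 0.5e_H = 6.5, hence e_H = 13.

13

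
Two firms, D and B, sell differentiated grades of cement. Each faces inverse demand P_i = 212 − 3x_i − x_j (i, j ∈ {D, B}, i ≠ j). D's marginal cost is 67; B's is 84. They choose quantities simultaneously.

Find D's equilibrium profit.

Firm D's profit: π = x_D(212 − 3x_D − x_B) − 67x_D.
∂π/∂x_D = 145 − 6x_D − x_B = 0 ⇒ x_D = 145/6 − (1/6)x_B.
Similarly x_B = 64/3 − (1/6)x_D.
Substituting the second reaction function into the first: x_D = 145/6 − (1/6)(64/3 − (1/6)x_D), which gives (35/36)x_D = 371/18 ⇒ x_D = 21.2.
Then x_B = 64/3 − (1/6)·21.2 = 17.8.
P_D = 212 − 3·21.2 − 17.8 = 130.6.
Profit = (130.6 − 67)·21.2 = 1348.32.

1348.32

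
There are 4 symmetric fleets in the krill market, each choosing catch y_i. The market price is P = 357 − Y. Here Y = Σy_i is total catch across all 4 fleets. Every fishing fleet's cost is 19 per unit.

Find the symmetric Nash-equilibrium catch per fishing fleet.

67.6

A representative fishing fleet's profit is π_i = y_i(357 − Y) − 19y_i, with Y = y_i + Σ_{j≠i} y_j.
First-order condition: 338 − 2y_i − Σ_{j≠i} y_j = 0.
With identical fishing fleets, set every y_j = y: then 338 − 2y − 3y = 0, i.e. y = 338/5 = 67.6.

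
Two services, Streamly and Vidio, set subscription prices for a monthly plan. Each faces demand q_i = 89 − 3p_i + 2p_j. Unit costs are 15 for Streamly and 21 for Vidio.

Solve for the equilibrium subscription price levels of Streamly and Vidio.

34.625, 36.875

Streamly's profit: π = (p_{Streamly} − 15)(89 − 3p_{Streamly} + 2p_{Vidio}).
∂π/∂p_{Streamly} = 134 − 6p_{Streamly} + 2p_{Vidio} = 0 ⇒ p_{Streamly} = 67/3 + (1/3)p_{Vidio}.
Similarly p_{Vidio} = 76/3 + (1/3)p_{Streamly}.
Substituting the second reaction function into the first: p_{Streamly} = 67/3 + (1/3)(76/3 + (1/3)p_{Streamly}), which gives (8/9)p_{Streamly} = 277/9 ⇒ p_{Streamly} = 34.625.
Then p_{Vidio} = 76/3 + (1/3)·34.625 = 36.875.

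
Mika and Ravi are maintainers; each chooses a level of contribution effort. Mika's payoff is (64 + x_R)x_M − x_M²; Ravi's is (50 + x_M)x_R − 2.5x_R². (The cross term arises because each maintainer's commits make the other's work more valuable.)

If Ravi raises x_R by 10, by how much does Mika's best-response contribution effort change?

Expanding Mika's payoff: 64x_M + x_Rx_M − x_M².
∂π/∂x_M = 64 + x_R − 2x_M = 0, so x_M = 32 + 0.5x_R.
The reaction-function slope is 0.5, so a 10-unit rise in x_R moves x_M by 0.5 × 10 = 5. Mika's best response rises — the actions are strategic complements.

5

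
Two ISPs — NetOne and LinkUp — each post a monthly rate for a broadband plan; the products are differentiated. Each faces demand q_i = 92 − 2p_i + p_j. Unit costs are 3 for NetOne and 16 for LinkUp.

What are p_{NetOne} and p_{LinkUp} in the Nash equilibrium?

34.4, 39.6

NetOne's profit: π = (p_{NetOne} − 3)(92 − 2p_{NetOne} + p_{LinkUp}).
∂π/∂p_{NetOne} = 98 − 4p_{NetOne} + p_{LinkUp} = 0 ⇒ p_{NetOne} = 24.5 + 0.25p_{LinkUp}.
Similarly p_{LinkUp} = 31 + 0.25p_{NetOne}.
Substituting the second reaction function into the first: p_{NetOne} = 24.5 + 0.25(31 + 0.25p_{NetOne}), which gives 0.9375p_{NetOne} = 32.25 ⇒ p_{NetOne} = 34.4.
Then p_{LinkUp} = 31 + 0.25·34.4 = 39.6.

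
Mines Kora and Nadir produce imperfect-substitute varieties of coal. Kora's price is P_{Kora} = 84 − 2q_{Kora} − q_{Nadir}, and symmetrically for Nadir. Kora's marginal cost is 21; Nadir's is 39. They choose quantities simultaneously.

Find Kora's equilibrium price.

Mine Kora's profit: π = q_{Kora}(84 − 2q_{Kora} − q_{Nadir}) − 21q_{Kora}.
∂π/∂q_{Kora} = 63 − 4q_{Kora} − q_{Nadir} = 0 ⇒ q_{Kora} = 15.75 − 0.25q_{Nadir}.
Similarly q_{Nadir} = 11.25 − 0.25q_{Kora}.
Plugging q_{Nadir} into Kora's best response: q_{Kora} = 15.75 − 0.25(11.25 − 0.25q_{Kora}) ⇒ 0.9375q_{Kora} = 12.9375, so q_{Kora} = 13.8.
Then q_{Nadir} = 11.25 − 0.25·13.8 = 7.8.
P_{Kora} = 84 − 2·13.8 − 7.8 = 48.6.

48.6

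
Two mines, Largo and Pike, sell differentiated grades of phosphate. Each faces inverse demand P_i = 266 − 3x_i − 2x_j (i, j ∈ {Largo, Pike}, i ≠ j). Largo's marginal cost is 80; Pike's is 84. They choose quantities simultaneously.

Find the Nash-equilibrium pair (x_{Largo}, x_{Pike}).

Mine Largo's profit: π = x_{Largo}(266 − 3x_{Largo} − 2x_{Pike}) − 80x_{Largo}.
∂π/∂x_{Largo} = 186 − 6x_{Largo} − 2x_{Pike} = 0 ⇒ x_{Largo} = 31 − (1/3)x_{Pike}.
Similarly x_{Pike} = 91/3 − (1/3)x_{Largo}.
Substituting the second reaction function into the first: x_{Largo} = 31 − (1/3)(91/3 − (1/3)x_{Largo}), which gives (8/9)x_{Largo} = 188/9 ⇒ x_{Largo} = 23.5.
Then x_{Pike} = 91/3 − (1/3)·23.5 = 22.5.

23.5, 22.5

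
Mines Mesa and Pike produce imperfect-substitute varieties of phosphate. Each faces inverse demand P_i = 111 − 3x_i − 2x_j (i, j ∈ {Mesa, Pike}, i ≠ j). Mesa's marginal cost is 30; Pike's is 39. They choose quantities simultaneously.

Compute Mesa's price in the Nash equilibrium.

Mine Mesa's profit: π = x_{Mesa}(111 − 3x_{Mesa} − 2x_{Pike}) − 30x_{Mesa}.
∂π/∂x_{Mesa} = 81 − 6x_{Mesa} − 2x_{Pike} = 0 ⇒ x_{Mesa} = 13.5 − (1/3)x_{Pike}.
Similarly x_{Pike} = 12 − (1/3)x_{Mesa}.
Substituting the second reaction function into the first: x_{Mesa} = 13.5 − (1/3)(12 − (1/3)x_{Mesa}), which gives (8/9)x_{Mesa} = 9.5 ⇒ x_{Mesa} = 10.6875.
Then x_{Pike} = 12 − (1/3)·10.6875 = 8.4375.
P_{Mesa} = 111 − 3·10.6875 − 2·8.4375 = 62.0625.

62.0625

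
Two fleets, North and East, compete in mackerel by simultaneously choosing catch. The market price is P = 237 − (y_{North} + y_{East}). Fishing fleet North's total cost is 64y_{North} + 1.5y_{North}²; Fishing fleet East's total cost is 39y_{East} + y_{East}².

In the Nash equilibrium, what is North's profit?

Fishing fleet North's profit: π = y_{North}(237 − (y_{North} + y_{East})) − 64y_{North} − 1.5y_{North}².
∂π/∂y_{North} = 173 − 5y_{North} − y_{East} = 0, so y_{North} = 34.6 − 0.2y_{East}.
For East: ∂π/∂y_{East} = 198 − 4y_{East} − y_{North} = 0 ⇒ y_{East} = 49.5 − 0.25y_{North}.
Substituting the second reaction function into the first: y_{North} = 34.6 − 0.2(49.5 − 0.25y_{North}), which gives 0.95y_{North} = 24.7 ⇒ y_{North} = 26.
Then y_{East} = 49.5 − 0.25·26 = 43.
Price P = 237 − 69 = 168.
North's profit: (168 − 64)·26 − 1.5(26)² = 1690.

1690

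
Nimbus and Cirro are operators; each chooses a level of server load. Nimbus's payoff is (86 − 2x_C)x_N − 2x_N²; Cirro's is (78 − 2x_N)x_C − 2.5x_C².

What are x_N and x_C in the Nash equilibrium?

Expanding Nimbus's payoff: 86x_N − 2x_Cx_N − 2x_N².
∂π/∂x_N = 86 − 2x_C − 4x_N = 0, so x_N = 21.5 − 0.5x_C.
Likewise for Cirro: x_C = 15.6 − 0.4x_N.
Plugging x_C into Nimbus's best response: x_N = 21.5 − 0.5(15.6 − 0.4x_N) ⇒ 0.8x_N = 13.7, so x_N = 17.125.
Then x_C = 15.6 − 0.4·17.125 = 8.75.

17.125, 8.75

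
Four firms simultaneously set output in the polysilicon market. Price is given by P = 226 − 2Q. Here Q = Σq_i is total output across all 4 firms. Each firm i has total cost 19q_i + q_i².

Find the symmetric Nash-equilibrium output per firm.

A representative firm's profit is π_i = q_i(226 − 2Q) − 19q_i − q_i², with Q = q_i + Σ_{j≠i} q_j.
First-order condition: 207 − 6q_i − 2Σ_{j≠i} q_j = 0.
Imposing symmetry (q_j = q for all j) turns Σ_{j≠i} q_j into 3q, so 207 = 12q and q = 17.25.

17.25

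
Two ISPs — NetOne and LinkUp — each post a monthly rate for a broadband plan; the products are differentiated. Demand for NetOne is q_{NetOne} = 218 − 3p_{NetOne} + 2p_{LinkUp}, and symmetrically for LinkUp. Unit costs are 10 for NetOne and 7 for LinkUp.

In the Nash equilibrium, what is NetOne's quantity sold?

154.3125

NetOne's profit: π = (p_{NetOne} − 10)(218 − 3p_{NetOne} + 2p_{LinkUp}).
∂π/∂p_{NetOne} = 248 − 6p_{NetOne} + 2p_{LinkUp} = 0 ⇒ p_{NetOne} = 124/3 + (1/3)p_{LinkUp}.
Similarly p_{LinkUp} = 239/6 + (1/3)p_{NetOne}.
Plugging p_{LinkUp} into NetOne's best response: p_{NetOne} = 124/3 + (1/3)(239/6 + (1/3)p_{NetOne}) ⇒ (8/9)p_{NetOne} = 983/18, so p_{NetOne} = 61.4375.
Then p_{LinkUp} = 239/6 + (1/3)·61.4375 = 60.3125.
q_{NetOne} = 218 − 3·61.4375 + 2·60.3125 = 154.3125.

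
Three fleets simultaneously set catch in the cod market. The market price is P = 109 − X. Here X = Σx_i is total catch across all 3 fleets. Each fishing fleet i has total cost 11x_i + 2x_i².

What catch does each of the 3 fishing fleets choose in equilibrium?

12.25

A representative fishing fleet's profit is π_i = x_i(109 − X) − 11x_i − 2x_i², with X = x_i + Σ_{j≠i} x_j.
First-order condition: 98 − 6x_i − Σ_{j≠i} x_j = 0.
In a symmetric equilibrium every fishing fleet chooses the same x, so Σ_{j≠i} x_j = 2x. The condition becomes 98 − 8x = 0, giving x = 98/8 = 12.25.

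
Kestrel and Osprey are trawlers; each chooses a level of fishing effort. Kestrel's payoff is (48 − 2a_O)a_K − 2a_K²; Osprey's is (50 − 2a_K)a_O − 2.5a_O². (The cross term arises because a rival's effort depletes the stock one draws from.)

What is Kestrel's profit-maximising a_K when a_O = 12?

Expanding Kestrel's payoff: 48a_K − 2a_Oa_K − 2a_K².
∂π/∂a_K = 48 − 2a_O − 4a_K = 0, so a_K = 12 − 0.5a_O.
At a_O = 12: a_K = 12 − 0.5·12 = 6.

6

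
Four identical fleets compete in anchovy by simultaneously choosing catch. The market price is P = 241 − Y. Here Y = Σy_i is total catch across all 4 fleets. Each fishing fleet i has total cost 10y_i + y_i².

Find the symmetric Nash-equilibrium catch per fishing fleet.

33

A representative fishing fleet's profit is π_i = y_i(241 − Y) − 10y_i − y_i², with Y = y_i + Σ_{j≠i} y_j.
First-order condition: 231 − 4y_i − Σ_{j≠i} y_j = 0.
With identical fishing fleets, set every y_j = y: then 231 − 4y − 3y = 0, i.e. y = 231/7 = 33.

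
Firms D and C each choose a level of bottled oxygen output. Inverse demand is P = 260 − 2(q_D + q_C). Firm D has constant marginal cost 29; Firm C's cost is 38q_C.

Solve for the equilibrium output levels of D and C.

40, 35.5

Firm D's profit: π = q_D(260 − 2(q_D + q_C)) − 29q_D.
∂π/∂q_D = 231 − 4q_D − 2q_C = 0, so q_D = 57.75 − 0.5q_C.
By the same steps for C: q_C = 55.5 − 0.5q_D.
Substituting the second reaction function into the first: q_D = 57.75 − 0.5(55.5 − 0.5q_D), which gives 0.75q_D = 30 ⇒ q_D = 40.
Then q_C = 55.5 − 0.5·40 = 35.5.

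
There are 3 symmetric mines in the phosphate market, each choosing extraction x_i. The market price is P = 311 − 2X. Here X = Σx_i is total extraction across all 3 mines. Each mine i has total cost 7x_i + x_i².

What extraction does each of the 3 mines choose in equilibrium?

A representative mine's profit is π_i = x_i(311 − 2X) − 7x_i − x_i², with X = x_i + Σ_{j≠i} x_j.
First-order condition: 304 − 6x_i − 2Σ_{j≠i} x_j = 0.
Imposing symmetry (x_j = x for all j) turns Σ_{j≠i} x_j into 2x, so 304 = 10x and x = 30.4.

30.4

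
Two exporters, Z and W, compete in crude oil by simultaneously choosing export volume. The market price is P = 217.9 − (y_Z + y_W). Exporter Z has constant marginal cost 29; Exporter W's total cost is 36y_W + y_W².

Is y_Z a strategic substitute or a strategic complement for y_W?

Exporter Z's profit: π = y_Z(217.9 − (y_Z + y_W)) − 29y_Z.
∂π/∂y_Z = 188.9 − 2y_Z − y_W = 0, so y_Z = 94.45 − 0.5y_W.
The best-response slope dy_Z/dy_W = −0.5 < 0: the reaction function is downward-sloping, so the choices are strategic substitutes.

strategic substitutes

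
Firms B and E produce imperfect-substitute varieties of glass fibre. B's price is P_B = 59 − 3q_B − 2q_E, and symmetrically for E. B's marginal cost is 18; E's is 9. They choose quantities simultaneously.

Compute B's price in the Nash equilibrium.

31.6875

Firm B's profit: π = q_B(59 − 3q_B − 2q_E) − 18q_B.
∂π/∂q_B = 41 − 6q_B − 2q_E = 0 ⇒ q_B = 41/6 − (1/3)q_E.
Similarly q_E = 25/3 − (1/3)q_B.
Substituting the second reaction function into the first: q_B = 41/6 − (1/3)(25/3 − (1/3)q_B), which gives (8/9)q_B = 73/18 ⇒ q_B = 4.5625.
Then q_E = 25/3 − (1/3)·4.5625 = 6.8125.
P_B = 59 − 3·4.5625 − 2·6.8125 = 31.6875.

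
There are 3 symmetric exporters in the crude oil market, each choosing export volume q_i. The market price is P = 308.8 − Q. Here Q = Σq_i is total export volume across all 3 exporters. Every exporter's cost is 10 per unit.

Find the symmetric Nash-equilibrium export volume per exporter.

74.7

A representative exporter's profit is π_i = q_i(308.8 − Q) − 10q_i, with Q = q_i + Σ_{j≠i} q_j.
First-order condition: 298.8 − 2q_i − Σ_{j≠i} q_j = 0.
Imposing symmetry (q_j = q for all j) turns Σ_{j≠i} q_j into 2q, so 298.8 = 4q and q = 74.7.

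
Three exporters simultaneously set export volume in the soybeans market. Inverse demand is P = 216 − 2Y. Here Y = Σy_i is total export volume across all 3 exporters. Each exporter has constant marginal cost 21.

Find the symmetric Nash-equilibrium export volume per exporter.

A representative exporter's profit is π_i = y_i(216 − 2Y) − 21y_i, with Y = y_i + Σ_{j≠i} y_j.
First-order condition: 195 − 4y_i − 2Σ_{j≠i} y_j = 0.
With identical exporters, set every y_j = y: then 195 − 4y − 4y = 0, i.e. y = 195/8 = 24.375.

24.375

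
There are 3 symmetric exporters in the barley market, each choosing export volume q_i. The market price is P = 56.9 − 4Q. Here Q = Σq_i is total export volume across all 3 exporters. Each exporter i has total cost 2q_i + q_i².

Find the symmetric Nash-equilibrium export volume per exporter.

A representative exporter's profit is π_i = q_i(56.9 − 4Q) − 2q_i − q_i², with Q = q_i + Σ_{j≠i} q_j.
First-order condition: 54.9 − 10q_i − 4Σ_{j≠i} q_j = 0.
Imposing symmetry (q_j = q for all j) turns Σ_{j≠i} q_j into 2q, so 54.9 = 18q and q = 3.05.

3.05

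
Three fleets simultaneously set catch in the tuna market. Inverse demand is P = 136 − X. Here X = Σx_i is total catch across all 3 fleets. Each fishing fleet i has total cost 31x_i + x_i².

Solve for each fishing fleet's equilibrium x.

A representative fishing fleet's profit is π_i = x_i(136 − X) − 31x_i − x_i², with X = x_i + Σ_{j≠i} x_j.
First-order condition: 105 − 4x_i − Σ_{j≠i} x_j = 0.
Imposing symmetry (x_j = x for all j) turns Σ_{j≠i} x_j into 2x, so 105 = 6x and x = 17.5.

17.5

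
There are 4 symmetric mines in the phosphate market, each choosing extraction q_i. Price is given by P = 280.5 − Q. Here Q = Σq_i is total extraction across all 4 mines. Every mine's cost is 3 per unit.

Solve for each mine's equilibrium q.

55.5

A representative mine's profit is π_i = q_i(280.5 − Q) − 3q_i, with Q = q_i + Σ_{j≠i} q_j.
First-order condition: 277.5 − 2q_i − Σ_{j≠i} q_j = 0.
In a symmetric equilibrium every mine chooses the same q, so Σ_{j≠i} q_j = 3q. The condition becomes 277.5 − 5q = 0, giving q = 277.5/5 = 55.5.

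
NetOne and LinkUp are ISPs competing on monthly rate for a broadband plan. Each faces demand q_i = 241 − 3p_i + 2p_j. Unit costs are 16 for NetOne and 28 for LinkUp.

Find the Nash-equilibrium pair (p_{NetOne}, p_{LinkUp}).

NetOne's profit: π = (p_{NetOne} − 16)(241 − 3p_{NetOne} + 2p_{LinkUp}).
∂π/∂p_{NetOne} = 289 − 6p_{NetOne} + 2p_{LinkUp} = 0 ⇒ p_{NetOne} = 289/6 + (1/3)p_{LinkUp}.
Similarly p_{LinkUp} = 325/6 + (1/3)p_{NetOne}.
Solving the two reaction functions simultaneously: (1 − (1/3)(1/3))p_{NetOne} = 289/6 + (1/3)·(325/6), so (8/9)p_{NetOne} = 596/9 and p_{NetOne} = 74.5.
Then p_{LinkUp} = 325/6 + (1/3)·74.5 = 79.

74.5, 79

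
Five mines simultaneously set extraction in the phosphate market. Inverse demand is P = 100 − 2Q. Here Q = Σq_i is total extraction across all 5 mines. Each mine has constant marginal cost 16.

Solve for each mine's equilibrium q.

7

A representative mine's profit is π_i = q_i(100 − 2Q) − 16q_i, with Q = q_i + Σ_{j≠i} q_j.
First-order condition: 84 − 4q_i − 2Σ_{j≠i} q_j = 0.
Imposing symmetry (q_j = q for all j) turns Σ_{j≠i} q_j into 4q, so 84 = 12q and q = 7.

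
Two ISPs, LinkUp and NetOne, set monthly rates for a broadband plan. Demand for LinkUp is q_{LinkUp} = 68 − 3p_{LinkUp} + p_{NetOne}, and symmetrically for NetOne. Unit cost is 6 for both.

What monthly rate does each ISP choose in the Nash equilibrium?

LinkUp's profit: π = (p_{LinkUp} − 6)(68 − 3p_{LinkUp} + p_{NetOne}).
∂π/∂p_{LinkUp} = 86 − 6p_{LinkUp} + p_{NetOne} = 0 ⇒ p_{LinkUp} = 43/3 + (1/6)p_{NetOne}.
The game is symmetric, so in equilibrium p_{NetOne} = p_{LinkUp}: the reaction function gives (5/6)p_{LinkUp} = 43/3, hence p_{LinkUp} = 17.2.

17.2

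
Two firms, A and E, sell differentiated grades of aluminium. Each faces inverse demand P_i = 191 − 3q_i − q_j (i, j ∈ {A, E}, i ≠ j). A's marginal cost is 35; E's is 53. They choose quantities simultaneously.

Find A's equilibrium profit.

Firm A's profit: π = q_A(191 − 3q_A − q_E) − 35q_A.
∂π/∂q_A = 156 − 6q_A − q_E = 0 ⇒ q_A = 26 − (1/6)q_E.
Similarly q_E = 23 − (1/6)q_A.
Substituting the second reaction function into the first: q_A = 26 − (1/6)(23 − (1/6)q_A), which gives (35/36)q_A = 133/6 ⇒ q_A = 22.8.
Then q_E = 23 − (1/6)·22.8 = 19.2.
P_A = 191 − 3·22.8 − 19.2 = 103.4.
Profit = (103.4 − 35)·22.8 = 1559.52.

1559.52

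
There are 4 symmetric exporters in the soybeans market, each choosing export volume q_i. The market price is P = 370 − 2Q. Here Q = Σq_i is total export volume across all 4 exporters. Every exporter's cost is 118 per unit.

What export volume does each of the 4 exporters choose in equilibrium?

A representative exporter's profit is π_i = q_i(370 − 2Q) − 118q_i, with Q = q_i + Σ_{j≠i} q_j.
First-order condition: 252 − 4q_i − 2Σ_{j≠i} q_j = 0.
With identical exporters, set every q_j = q: then 252 − 4q − 6q = 0, i.e. q = 252/10 = 25.2.

25.2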